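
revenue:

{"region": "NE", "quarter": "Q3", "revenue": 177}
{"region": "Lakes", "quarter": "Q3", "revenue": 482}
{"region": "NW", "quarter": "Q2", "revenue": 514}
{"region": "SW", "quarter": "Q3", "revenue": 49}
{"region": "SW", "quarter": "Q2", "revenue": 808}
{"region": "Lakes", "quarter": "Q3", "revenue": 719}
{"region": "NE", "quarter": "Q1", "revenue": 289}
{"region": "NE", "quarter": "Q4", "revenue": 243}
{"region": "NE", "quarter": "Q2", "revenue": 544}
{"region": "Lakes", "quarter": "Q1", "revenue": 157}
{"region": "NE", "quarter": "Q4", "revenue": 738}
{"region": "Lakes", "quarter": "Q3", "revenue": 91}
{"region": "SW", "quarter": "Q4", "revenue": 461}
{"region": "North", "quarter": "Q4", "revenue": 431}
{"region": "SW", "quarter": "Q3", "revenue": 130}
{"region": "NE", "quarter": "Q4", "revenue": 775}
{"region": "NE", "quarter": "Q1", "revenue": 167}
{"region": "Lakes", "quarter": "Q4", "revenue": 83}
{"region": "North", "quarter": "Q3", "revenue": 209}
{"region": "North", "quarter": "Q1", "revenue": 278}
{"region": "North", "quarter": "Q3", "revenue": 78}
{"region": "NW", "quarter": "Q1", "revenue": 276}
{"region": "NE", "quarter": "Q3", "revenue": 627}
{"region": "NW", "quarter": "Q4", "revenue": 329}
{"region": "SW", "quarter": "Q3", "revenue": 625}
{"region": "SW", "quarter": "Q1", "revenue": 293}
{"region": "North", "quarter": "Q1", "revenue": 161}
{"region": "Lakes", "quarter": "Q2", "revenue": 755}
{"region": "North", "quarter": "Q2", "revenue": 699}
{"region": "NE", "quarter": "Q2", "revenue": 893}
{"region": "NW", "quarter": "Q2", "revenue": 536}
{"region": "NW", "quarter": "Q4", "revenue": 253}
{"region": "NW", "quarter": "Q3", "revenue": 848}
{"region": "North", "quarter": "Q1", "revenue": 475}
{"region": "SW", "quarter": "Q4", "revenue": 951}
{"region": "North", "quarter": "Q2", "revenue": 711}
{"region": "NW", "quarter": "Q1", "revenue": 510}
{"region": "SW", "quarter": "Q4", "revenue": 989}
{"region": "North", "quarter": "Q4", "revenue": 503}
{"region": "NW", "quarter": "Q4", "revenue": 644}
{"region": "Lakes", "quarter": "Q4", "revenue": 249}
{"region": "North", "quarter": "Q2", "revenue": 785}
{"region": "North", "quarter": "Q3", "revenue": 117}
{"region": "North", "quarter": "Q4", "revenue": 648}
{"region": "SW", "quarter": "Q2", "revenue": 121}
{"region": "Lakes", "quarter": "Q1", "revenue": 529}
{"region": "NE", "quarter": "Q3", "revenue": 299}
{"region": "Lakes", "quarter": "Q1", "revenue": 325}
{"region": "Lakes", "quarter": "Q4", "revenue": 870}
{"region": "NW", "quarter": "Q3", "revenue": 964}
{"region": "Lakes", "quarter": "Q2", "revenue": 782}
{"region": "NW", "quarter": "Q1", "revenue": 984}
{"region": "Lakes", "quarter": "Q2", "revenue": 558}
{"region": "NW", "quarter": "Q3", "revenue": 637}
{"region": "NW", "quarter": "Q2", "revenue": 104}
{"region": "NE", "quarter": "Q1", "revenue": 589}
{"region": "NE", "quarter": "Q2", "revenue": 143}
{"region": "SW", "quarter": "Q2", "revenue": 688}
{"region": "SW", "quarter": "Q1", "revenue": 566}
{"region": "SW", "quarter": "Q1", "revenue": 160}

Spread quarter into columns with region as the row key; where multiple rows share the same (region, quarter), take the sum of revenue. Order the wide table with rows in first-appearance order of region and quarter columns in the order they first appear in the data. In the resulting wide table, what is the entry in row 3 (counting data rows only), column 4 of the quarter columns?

With rows in first-appearance order of region, row 3 is region=NW. quarter columns in first-appearance order: Q3, Q2, Q1, Q4; column 4 is Q4.
Long rows with region=NW, quarter=Q4: 329 + 253 + 644 = 1226.

1226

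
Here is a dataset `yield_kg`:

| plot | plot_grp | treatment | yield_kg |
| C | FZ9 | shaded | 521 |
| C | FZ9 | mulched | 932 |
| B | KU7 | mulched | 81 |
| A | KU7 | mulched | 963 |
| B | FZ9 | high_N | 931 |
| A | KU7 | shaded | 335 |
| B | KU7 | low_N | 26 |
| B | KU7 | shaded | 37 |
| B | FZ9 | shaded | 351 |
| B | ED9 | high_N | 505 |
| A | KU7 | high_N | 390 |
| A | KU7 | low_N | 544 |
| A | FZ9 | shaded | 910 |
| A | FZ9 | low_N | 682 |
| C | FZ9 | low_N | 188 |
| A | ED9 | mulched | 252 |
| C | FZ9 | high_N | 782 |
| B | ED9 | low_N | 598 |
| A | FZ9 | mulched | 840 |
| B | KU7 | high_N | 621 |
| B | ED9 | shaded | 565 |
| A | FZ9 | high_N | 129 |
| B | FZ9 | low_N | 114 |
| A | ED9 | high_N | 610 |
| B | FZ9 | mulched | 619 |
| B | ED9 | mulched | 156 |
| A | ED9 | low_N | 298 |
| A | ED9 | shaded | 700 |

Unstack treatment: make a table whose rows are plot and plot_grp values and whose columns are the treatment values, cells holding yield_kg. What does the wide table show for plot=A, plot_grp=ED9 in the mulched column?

Wide layout: rows indexed by plot and plot_grp, columns are the 4 distinct treatment values (shaded, mulched, high_N, low_N).
Cell (plot=A, plot_grp=ED9, treatment=mulched) draws from the long row where plot=A, plot_grp=ED9 and treatment=mulched, which has yield_kg=252.

252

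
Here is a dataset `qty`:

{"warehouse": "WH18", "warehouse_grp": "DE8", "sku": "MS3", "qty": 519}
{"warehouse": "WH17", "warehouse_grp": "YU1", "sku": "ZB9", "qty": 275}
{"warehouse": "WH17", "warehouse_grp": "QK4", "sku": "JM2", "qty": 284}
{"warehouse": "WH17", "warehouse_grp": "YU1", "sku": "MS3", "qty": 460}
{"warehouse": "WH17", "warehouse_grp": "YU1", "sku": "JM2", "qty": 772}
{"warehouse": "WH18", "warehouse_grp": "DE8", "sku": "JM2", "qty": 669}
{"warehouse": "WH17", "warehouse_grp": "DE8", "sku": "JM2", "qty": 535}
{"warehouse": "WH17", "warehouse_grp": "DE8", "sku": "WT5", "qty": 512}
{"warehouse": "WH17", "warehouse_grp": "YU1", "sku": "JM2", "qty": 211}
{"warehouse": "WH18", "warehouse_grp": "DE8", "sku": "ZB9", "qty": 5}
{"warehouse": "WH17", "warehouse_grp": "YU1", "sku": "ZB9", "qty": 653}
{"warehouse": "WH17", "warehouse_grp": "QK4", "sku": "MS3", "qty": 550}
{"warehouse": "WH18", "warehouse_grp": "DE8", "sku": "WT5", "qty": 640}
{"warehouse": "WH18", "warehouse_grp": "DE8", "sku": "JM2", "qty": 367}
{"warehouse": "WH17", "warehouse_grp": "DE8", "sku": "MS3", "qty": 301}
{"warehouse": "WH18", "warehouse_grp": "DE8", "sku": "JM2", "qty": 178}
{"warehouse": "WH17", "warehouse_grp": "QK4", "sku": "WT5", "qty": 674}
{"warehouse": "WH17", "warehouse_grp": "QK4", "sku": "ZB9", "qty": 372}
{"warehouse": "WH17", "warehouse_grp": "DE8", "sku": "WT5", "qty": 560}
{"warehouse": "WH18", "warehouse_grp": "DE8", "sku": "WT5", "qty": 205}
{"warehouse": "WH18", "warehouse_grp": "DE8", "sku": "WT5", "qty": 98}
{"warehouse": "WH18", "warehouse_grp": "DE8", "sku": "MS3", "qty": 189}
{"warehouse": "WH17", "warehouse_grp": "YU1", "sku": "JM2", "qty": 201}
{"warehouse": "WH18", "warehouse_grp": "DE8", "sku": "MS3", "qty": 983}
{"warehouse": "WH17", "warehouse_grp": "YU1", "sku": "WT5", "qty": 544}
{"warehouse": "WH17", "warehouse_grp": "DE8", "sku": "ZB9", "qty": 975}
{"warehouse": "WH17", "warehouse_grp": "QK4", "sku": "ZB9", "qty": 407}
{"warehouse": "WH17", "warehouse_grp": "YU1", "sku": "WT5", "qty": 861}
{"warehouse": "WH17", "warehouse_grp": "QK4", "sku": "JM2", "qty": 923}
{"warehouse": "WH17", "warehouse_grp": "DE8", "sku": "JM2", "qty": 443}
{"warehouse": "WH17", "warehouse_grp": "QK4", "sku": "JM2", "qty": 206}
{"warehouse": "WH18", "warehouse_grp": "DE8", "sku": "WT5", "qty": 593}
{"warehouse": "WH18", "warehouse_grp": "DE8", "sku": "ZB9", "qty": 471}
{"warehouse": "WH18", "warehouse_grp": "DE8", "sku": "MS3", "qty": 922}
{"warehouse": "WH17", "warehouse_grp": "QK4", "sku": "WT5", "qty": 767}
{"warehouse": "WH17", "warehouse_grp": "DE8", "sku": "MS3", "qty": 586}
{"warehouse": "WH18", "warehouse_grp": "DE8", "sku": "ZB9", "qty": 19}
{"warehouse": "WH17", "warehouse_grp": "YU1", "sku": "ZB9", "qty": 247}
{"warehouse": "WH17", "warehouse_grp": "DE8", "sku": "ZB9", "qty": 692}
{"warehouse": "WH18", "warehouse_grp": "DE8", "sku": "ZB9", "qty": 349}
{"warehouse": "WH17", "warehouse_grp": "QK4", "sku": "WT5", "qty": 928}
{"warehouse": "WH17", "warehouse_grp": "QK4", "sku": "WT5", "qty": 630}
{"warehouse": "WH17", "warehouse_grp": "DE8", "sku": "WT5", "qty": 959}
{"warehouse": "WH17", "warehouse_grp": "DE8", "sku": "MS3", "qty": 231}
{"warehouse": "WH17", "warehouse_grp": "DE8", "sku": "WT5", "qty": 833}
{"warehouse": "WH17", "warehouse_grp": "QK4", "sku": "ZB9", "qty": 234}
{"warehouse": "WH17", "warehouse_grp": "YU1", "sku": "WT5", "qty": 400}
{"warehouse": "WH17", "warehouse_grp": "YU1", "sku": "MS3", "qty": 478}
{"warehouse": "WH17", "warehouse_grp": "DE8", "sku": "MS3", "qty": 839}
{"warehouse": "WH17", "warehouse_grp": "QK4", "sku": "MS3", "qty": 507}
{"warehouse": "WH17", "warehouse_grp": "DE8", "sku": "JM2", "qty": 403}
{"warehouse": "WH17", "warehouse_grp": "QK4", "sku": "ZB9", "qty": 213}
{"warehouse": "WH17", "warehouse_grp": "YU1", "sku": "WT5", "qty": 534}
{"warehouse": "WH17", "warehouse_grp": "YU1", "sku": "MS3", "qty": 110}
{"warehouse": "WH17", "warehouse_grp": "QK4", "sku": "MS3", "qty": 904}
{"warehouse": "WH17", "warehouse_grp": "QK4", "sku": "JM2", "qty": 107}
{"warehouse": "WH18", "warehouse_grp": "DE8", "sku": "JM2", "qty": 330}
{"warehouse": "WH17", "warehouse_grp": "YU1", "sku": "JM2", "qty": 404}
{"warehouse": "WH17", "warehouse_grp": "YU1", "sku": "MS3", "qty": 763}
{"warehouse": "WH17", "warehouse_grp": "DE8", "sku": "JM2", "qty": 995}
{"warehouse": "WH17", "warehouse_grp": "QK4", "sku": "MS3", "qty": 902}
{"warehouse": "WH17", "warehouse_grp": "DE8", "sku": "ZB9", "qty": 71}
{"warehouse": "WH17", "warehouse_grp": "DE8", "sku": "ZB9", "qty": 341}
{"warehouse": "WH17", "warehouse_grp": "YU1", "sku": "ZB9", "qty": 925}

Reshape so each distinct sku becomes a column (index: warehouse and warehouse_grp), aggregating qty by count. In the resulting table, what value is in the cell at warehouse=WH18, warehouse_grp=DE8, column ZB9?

4

Rows with warehouse=WH18, warehouse_grp=DE8 and sku=ZB9: qty values are 5, 471, 19, 349.
4 rows match — count = 4.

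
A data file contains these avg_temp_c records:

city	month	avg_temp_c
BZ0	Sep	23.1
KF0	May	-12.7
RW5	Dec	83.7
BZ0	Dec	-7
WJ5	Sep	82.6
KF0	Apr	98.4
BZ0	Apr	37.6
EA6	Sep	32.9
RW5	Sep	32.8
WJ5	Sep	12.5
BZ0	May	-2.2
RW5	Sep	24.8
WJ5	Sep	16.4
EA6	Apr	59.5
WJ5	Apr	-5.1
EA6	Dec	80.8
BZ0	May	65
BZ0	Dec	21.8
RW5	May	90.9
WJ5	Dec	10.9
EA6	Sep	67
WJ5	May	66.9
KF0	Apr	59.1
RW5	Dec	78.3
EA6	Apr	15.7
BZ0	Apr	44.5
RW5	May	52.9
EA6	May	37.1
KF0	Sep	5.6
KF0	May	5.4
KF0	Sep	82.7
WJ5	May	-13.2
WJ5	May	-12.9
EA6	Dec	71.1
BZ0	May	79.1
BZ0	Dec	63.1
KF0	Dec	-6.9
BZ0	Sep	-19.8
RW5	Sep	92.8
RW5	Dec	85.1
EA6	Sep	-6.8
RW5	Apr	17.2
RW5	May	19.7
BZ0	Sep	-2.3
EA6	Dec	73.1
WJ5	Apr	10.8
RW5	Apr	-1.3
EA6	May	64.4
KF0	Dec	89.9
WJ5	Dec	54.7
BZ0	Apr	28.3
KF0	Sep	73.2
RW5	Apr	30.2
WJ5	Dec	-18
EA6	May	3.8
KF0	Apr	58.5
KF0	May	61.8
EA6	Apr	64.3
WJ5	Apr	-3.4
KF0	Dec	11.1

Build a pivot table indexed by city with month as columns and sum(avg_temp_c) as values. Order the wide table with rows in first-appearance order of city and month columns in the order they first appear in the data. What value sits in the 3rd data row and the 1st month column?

With rows in first-appearance order of city, row 3 is city=RW5. month columns in first-appearance order: Sep, May, Dec, Apr; column 1 is Sep.
Long rows with city=RW5, month=Sep: 32.8 + 24.8 + 92.8 = 150.4.

150.4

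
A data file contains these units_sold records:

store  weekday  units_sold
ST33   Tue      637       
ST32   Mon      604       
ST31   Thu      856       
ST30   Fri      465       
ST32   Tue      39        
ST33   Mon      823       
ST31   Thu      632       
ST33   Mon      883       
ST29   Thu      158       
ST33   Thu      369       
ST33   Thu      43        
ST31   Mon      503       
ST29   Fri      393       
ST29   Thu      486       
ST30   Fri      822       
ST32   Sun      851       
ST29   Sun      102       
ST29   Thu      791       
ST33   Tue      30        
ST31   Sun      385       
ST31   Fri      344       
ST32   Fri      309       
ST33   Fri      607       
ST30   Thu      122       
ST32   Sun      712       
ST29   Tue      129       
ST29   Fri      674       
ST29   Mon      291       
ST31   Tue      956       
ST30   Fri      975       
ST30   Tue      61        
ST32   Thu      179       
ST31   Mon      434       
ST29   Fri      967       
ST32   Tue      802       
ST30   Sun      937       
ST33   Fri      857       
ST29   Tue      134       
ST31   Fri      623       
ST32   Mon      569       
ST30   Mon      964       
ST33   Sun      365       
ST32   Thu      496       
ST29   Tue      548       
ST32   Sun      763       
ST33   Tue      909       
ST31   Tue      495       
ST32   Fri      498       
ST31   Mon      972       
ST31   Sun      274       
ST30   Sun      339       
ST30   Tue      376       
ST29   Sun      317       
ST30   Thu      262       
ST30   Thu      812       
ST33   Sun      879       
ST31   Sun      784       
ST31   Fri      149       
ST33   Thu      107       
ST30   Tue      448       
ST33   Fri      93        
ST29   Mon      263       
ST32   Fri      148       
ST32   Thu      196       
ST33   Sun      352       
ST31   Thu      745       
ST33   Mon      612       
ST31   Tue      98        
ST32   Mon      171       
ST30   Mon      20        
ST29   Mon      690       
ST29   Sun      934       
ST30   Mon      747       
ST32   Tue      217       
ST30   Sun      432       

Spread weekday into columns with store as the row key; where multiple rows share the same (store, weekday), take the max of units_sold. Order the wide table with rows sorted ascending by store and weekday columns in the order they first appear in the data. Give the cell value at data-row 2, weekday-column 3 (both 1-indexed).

812

With rows sorted ascending by store, row 2 is store=ST30. weekday columns in first-appearance order: Tue, Mon, Thu, Fri, Sun; column 3 is Thu.
Long rows with store=ST30, weekday=Thu: max(122, 262, 812) = 812.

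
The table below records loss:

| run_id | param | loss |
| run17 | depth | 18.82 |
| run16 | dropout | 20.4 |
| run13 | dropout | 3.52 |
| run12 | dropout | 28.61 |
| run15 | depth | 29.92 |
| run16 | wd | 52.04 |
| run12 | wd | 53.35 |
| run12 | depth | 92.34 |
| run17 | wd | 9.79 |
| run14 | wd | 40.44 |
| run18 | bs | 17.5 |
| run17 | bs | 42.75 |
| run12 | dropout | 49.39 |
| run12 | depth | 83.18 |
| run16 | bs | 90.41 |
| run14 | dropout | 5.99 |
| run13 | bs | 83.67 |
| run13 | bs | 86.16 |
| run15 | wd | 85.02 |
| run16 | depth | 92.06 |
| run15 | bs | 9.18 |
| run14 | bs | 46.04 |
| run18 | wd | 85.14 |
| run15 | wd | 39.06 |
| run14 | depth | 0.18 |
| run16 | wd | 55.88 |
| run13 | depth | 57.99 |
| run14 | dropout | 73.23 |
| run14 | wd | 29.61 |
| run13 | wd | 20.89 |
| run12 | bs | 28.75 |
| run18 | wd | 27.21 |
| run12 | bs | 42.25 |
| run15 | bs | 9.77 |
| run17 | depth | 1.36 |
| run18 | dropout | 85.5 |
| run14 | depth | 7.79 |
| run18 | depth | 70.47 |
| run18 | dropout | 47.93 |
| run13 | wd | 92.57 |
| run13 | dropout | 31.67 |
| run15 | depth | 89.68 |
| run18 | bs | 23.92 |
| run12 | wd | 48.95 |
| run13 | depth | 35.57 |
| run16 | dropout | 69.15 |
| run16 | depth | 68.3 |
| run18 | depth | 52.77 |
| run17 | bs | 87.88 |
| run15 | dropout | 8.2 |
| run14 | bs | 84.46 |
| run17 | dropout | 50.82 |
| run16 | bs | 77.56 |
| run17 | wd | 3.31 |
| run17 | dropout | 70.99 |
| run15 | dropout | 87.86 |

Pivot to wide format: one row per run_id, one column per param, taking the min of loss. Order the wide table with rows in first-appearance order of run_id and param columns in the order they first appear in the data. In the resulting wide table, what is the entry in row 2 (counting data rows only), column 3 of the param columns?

With rows in first-appearance order of run_id, row 2 is run_id=run16. param columns in first-appearance order: depth, dropout, wd, bs; column 3 is wd.
Long rows with run_id=run16, param=wd: min(52.04, 55.88) = 52.04.

52.04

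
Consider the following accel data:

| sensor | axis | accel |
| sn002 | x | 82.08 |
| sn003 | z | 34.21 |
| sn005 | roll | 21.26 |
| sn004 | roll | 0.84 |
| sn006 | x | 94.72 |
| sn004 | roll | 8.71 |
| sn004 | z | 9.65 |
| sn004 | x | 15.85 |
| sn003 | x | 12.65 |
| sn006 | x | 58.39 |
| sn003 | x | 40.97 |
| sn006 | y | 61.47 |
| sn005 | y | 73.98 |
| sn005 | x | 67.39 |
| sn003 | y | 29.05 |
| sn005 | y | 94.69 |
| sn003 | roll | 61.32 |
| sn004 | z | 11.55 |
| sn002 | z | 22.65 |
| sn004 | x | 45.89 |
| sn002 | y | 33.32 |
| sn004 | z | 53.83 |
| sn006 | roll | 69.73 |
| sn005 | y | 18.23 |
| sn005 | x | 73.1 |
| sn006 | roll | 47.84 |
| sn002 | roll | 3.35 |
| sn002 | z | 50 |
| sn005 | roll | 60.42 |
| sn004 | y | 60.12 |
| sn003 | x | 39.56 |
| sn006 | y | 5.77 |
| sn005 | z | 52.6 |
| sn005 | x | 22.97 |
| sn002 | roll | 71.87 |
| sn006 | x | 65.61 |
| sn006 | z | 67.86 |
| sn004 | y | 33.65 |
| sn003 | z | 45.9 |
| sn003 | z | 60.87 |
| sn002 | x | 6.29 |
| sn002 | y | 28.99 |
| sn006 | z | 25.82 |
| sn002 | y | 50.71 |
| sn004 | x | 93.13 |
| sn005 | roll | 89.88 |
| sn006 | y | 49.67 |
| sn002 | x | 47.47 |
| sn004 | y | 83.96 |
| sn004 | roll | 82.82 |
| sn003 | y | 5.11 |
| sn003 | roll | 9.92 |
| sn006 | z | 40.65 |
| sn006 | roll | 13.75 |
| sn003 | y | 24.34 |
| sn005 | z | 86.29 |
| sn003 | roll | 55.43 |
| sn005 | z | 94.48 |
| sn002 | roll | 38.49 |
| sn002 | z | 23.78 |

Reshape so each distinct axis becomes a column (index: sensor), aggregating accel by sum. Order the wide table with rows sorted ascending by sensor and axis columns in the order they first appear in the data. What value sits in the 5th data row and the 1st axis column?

With rows sorted ascending by sensor, row 5 is sensor=sn006. axis columns in first-appearance order: x, z, roll, y; column 1 is x.
Long rows with sensor=sn006, axis=x: 94.72 + 58.39 + 65.61 = 218.72.

218.72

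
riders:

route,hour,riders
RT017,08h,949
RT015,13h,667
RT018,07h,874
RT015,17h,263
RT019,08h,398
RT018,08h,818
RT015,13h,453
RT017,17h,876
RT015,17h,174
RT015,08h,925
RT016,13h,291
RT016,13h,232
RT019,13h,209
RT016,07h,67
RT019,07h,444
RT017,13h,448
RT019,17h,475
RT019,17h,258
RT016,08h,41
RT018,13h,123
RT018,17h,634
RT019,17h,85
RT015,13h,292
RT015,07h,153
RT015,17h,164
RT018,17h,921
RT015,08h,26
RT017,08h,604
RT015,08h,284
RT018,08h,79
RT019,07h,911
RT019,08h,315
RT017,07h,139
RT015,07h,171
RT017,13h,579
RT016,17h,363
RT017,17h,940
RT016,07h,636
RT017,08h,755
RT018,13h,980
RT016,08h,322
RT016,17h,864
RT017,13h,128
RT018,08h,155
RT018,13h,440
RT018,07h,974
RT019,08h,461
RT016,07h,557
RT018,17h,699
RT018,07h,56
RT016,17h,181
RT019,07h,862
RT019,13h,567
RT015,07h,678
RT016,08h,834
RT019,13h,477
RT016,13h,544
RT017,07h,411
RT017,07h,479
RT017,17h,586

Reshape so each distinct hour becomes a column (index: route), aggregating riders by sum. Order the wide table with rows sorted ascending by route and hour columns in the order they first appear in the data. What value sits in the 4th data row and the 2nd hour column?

With rows sorted ascending by route, row 4 is route=RT018. hour columns in first-appearance order: 08h, 13h, 07h, 17h; column 2 is 13h.
Long rows with route=RT018, hour=13h: 123 + 980 + 440 = 1543.

1543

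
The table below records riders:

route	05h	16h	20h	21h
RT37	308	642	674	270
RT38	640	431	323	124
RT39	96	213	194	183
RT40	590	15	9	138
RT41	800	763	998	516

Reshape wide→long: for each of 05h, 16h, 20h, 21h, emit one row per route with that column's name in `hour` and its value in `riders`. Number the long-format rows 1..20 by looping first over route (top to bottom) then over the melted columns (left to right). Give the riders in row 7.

323

20 rows total (5 × 4). Row 7: index ⌊(7-1)/4⌋ = 1 into route → RT38; (7-1) mod 4 = 2 into the melted columns → 20h.
So row 7 is (RT38, 20h, 323); riders = 323.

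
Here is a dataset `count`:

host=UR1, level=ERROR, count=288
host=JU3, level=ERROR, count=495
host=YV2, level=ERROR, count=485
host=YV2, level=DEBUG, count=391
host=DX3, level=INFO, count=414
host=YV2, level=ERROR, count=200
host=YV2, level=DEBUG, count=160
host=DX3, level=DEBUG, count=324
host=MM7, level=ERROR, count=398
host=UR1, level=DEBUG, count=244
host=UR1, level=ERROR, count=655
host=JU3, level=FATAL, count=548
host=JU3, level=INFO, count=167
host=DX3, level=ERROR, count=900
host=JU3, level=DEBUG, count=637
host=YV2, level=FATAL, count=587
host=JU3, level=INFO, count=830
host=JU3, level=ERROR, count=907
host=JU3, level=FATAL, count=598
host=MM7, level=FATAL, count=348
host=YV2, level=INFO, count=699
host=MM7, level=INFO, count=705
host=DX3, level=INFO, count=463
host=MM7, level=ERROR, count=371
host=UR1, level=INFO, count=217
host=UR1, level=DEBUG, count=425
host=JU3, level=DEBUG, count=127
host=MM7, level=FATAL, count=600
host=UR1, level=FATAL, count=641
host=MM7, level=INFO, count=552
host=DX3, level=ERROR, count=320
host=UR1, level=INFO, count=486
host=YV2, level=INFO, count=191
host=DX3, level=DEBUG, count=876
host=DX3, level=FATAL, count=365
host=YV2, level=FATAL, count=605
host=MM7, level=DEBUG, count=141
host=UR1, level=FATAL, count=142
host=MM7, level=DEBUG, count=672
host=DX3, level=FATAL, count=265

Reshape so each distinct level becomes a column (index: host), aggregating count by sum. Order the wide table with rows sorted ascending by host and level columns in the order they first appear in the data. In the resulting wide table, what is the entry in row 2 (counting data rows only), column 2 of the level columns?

With rows sorted ascending by host, row 2 is host=JU3. level columns in first-appearance order: ERROR, DEBUG, INFO, FATAL; column 2 is DEBUG.
Long rows with host=JU3, level=DEBUG: 637 + 127 = 764.

764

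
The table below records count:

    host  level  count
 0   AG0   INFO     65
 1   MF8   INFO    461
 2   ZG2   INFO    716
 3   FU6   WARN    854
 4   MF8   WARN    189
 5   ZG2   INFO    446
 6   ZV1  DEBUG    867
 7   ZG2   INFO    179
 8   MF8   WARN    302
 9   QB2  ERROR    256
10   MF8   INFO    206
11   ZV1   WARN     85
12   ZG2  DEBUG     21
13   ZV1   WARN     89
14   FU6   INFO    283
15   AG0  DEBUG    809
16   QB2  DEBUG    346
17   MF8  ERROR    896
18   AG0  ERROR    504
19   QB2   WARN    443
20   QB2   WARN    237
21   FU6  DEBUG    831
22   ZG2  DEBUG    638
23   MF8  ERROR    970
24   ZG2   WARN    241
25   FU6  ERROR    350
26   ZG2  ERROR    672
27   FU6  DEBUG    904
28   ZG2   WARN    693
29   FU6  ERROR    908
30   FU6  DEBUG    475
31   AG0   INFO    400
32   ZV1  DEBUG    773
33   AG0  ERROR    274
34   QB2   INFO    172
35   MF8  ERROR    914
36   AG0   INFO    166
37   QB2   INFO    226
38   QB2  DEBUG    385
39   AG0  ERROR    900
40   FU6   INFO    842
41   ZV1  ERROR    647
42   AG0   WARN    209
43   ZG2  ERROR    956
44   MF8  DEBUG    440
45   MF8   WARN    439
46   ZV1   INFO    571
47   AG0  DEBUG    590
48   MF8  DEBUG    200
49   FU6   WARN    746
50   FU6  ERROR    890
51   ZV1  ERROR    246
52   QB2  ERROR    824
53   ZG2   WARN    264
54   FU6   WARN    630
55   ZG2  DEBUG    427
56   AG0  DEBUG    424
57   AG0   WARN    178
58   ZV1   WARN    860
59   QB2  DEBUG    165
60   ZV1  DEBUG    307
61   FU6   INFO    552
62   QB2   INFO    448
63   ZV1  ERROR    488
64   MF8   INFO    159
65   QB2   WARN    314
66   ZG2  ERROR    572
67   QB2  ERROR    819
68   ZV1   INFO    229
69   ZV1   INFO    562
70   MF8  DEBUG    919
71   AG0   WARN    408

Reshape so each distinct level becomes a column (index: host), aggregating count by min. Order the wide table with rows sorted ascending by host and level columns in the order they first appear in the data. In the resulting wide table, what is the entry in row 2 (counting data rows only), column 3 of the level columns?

With rows sorted ascending by host, row 2 is host=FU6. level columns in first-appearance order: INFO, WARN, DEBUG, ERROR; column 3 is DEBUG.
Long rows with host=FU6, level=DEBUG: min(831, 904, 475) = 475.

475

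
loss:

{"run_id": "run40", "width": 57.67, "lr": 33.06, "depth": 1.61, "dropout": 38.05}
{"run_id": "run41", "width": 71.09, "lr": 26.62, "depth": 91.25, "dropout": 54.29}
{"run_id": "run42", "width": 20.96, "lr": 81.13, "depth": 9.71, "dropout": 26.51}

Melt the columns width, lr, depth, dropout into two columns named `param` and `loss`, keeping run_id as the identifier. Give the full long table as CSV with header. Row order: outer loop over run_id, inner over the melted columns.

run_id,param,loss
run40,width,57.67
run40,lr,33.06
run40,depth,1.61
run40,dropout,38.05
run41,width,71.09
run41,lr,26.62
run41,depth,91.25
run41,dropout,54.29
run42,width,20.96
run42,lr,81.13
run42,depth,9.71
run42,dropout,26.51

Each (run_id, column) pair becomes one row: 3 × 4 = 12 rows.
For example, (run40, width) → loss=57.67.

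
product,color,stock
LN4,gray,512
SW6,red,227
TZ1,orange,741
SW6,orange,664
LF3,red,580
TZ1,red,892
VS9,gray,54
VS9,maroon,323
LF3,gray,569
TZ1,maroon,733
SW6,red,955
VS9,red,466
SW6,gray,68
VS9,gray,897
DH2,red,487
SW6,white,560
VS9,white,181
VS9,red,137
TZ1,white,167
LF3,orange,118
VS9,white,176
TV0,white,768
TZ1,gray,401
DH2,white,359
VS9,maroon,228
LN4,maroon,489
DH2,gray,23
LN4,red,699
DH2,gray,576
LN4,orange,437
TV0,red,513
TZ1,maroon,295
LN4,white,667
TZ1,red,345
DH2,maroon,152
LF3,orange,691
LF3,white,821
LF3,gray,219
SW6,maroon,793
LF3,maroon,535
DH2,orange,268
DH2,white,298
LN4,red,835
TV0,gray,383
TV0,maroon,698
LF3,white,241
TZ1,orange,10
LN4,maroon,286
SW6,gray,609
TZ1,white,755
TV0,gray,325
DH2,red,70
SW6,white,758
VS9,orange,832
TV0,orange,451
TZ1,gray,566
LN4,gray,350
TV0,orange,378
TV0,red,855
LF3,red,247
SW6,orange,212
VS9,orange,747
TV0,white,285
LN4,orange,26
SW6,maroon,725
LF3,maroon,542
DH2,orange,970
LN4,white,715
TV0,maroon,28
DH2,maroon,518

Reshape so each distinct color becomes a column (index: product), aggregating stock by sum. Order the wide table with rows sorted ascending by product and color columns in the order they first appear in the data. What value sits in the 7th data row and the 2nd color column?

With rows sorted ascending by product, row 7 is product=VS9. color columns in first-appearance order: gray, red, orange, maroon, white; column 2 is red.
Long rows with product=VS9, color=red: 466 + 137 = 603.

603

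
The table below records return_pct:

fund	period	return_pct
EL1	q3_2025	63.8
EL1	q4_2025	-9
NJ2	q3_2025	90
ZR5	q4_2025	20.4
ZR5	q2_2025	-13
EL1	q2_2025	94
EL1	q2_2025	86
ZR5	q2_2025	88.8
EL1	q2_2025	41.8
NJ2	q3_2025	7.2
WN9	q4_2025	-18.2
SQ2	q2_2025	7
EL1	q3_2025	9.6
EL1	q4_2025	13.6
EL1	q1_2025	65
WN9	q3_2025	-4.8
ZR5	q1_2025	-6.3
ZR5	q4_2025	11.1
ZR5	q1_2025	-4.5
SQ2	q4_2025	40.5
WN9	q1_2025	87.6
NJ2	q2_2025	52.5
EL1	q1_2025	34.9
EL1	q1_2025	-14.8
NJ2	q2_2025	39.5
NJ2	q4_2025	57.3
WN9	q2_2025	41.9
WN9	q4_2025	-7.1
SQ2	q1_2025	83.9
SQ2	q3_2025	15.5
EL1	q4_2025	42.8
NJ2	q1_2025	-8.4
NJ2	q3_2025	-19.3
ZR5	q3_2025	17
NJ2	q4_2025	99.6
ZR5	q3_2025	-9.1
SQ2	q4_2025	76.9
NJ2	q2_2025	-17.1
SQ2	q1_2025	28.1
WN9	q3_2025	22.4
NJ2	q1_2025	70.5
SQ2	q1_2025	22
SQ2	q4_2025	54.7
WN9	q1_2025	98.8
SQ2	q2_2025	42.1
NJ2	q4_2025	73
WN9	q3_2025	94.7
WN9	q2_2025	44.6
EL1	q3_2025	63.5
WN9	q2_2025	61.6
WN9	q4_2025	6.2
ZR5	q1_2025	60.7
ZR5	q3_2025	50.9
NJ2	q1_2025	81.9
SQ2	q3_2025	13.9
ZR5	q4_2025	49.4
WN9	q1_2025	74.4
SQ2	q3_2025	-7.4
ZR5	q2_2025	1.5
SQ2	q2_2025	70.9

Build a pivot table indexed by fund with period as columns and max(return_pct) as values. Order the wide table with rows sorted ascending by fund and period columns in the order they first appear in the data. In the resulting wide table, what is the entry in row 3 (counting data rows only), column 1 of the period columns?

15.5

With rows sorted ascending by fund, row 3 is fund=SQ2. period columns in first-appearance order: q3_2025, q4_2025, q2_2025, q1_2025; column 1 is q3_2025.
Long rows with fund=SQ2, period=q3_2025: max(15.5, 13.9, -7.4) = 15.5.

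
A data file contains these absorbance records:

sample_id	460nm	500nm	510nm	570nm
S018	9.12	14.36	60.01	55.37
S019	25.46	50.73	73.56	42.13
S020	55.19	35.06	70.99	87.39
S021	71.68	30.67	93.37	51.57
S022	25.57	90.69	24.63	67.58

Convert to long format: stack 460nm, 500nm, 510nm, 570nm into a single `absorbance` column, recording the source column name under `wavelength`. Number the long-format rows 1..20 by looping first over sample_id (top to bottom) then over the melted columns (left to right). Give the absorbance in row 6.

20 rows total (5 × 4). Row 6: index ⌊(6-1)/4⌋ = 1 into sample_id → S019; (6-1) mod 4 = 1 into the melted columns → 500nm.
So row 6 is (S019, 500nm, 50.73); absorbance = 50.73.

50.73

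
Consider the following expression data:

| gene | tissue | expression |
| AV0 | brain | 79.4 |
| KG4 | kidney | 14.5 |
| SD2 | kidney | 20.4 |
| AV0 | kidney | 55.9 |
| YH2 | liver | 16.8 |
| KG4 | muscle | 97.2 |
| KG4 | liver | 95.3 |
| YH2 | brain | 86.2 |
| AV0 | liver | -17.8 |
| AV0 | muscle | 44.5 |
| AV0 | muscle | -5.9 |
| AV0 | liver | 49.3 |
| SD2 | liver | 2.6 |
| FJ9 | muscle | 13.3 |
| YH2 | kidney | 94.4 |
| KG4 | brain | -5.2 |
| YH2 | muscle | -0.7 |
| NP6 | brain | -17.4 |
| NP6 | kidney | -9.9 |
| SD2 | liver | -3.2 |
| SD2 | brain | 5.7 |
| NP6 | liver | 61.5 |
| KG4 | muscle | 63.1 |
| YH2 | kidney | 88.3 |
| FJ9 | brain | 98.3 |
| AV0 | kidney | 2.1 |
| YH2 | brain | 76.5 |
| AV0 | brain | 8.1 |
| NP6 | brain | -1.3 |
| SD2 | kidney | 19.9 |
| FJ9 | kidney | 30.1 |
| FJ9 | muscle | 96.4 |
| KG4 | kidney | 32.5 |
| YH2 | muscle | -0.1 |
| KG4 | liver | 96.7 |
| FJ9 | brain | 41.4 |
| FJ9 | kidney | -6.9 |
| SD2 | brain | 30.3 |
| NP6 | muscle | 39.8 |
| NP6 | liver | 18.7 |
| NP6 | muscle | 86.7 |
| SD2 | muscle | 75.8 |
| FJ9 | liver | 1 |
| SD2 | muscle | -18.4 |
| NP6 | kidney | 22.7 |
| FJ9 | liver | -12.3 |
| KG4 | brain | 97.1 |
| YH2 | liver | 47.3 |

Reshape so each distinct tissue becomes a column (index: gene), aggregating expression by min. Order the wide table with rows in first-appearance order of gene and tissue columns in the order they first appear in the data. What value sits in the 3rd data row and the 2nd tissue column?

With rows in first-appearance order of gene, row 3 is gene=SD2. tissue columns in first-appearance order: brain, kidney, liver, muscle; column 2 is kidney.
Long rows with gene=SD2, tissue=kidney: min(20.4, 19.9) = 19.9.

19.9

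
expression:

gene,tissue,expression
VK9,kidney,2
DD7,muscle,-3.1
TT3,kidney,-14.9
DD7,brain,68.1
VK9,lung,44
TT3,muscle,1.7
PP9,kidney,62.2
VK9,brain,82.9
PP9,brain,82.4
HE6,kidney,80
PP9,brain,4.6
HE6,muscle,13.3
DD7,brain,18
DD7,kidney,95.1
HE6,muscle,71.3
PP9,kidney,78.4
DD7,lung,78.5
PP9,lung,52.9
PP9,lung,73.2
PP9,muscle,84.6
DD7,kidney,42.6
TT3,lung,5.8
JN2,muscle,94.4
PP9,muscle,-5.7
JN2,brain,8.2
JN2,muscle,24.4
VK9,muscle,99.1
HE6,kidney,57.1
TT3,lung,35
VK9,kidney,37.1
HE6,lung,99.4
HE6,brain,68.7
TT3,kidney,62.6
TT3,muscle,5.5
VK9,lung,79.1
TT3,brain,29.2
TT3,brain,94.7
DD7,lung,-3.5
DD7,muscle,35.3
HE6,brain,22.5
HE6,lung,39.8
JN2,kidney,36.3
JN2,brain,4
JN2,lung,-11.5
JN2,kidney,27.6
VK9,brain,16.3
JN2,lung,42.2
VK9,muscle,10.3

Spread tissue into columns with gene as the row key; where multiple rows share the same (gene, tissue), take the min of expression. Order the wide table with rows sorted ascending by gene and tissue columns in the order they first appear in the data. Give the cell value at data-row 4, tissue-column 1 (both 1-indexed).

62.2

With rows sorted ascending by gene, row 4 is gene=PP9. tissue columns in first-appearance order: kidney, muscle, brain, lung; column 1 is kidney.
Long rows with gene=PP9, tissue=kidney: min(62.2, 78.4) = 62.2.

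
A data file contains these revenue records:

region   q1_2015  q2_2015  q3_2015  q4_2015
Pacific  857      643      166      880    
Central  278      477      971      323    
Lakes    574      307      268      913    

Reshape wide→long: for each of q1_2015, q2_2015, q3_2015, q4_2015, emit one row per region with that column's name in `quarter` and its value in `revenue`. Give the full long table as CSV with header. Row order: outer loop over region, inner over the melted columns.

Each (region, column) pair becomes one row: 3 × 4 = 12 rows.
For example, (Pacific, q1_2015) → revenue=857.

region,quarter,revenue
Pacific,q1_2015,857
Pacific,q2_2015,643
Pacific,q3_2015,166
Pacific,q4_2015,880
Central,q1_2015,278
Central,q2_2015,477
Central,q3_2015,971
Central,q4_2015,323
Lakes,q1_2015,574
Lakes,q2_2015,307
Lakes,q3_2015,268
Lakes,q4_2015,913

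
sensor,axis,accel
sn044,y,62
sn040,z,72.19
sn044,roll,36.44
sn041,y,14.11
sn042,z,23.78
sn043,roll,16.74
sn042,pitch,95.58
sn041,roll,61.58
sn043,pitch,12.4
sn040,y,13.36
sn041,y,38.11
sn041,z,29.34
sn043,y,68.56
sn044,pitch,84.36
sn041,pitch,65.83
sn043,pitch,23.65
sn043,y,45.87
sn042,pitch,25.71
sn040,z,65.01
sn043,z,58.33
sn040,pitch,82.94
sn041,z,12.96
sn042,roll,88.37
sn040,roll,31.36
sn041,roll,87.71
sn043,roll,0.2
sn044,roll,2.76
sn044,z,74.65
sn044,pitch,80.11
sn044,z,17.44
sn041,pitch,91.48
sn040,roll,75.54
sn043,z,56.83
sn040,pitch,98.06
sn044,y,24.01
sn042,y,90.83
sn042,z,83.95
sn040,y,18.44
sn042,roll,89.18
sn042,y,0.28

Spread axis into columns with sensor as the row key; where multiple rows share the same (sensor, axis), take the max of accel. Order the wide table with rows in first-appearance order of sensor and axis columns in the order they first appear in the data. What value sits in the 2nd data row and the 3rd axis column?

With rows in first-appearance order of sensor, row 2 is sensor=sn040. axis columns in first-appearance order: y, z, roll, pitch; column 3 is roll.
Long rows with sensor=sn040, axis=roll: max(31.36, 75.54) = 75.54.

75.54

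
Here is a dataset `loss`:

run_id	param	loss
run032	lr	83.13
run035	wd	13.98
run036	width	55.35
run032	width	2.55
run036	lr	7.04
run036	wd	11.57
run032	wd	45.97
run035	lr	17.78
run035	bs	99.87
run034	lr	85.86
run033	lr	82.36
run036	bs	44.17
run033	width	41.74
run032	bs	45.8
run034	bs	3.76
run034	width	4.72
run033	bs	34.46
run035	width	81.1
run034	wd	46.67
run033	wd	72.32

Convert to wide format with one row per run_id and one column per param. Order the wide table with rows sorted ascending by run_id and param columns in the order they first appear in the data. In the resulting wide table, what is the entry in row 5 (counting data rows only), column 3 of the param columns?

With rows sorted ascending by run_id, row 5 is run_id=run036. param columns in first-appearance order: lr, wd, width, bs; column 3 is width.
Long rows with run_id=run036, param=width: loss = 55.35.

55.35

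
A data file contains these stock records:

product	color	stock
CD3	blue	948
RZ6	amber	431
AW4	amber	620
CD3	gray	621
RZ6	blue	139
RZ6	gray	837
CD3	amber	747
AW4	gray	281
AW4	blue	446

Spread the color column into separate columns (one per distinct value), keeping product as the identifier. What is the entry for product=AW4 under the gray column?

Wide layout: rows indexed by product, columns are the 3 distinct color values (blue, amber, gray).
Cell (product=AW4, color=gray) draws from the long row where product=AW4 and color=gray, which has stock=281.

281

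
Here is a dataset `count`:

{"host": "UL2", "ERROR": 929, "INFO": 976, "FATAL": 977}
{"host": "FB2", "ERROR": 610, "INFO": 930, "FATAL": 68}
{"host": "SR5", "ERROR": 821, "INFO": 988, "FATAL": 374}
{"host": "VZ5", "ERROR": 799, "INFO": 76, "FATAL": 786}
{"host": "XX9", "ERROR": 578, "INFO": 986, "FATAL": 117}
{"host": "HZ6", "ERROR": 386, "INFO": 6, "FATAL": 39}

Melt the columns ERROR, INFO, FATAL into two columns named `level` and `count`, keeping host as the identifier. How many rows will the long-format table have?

6 host values × 3 melted columns = 18 rows.

18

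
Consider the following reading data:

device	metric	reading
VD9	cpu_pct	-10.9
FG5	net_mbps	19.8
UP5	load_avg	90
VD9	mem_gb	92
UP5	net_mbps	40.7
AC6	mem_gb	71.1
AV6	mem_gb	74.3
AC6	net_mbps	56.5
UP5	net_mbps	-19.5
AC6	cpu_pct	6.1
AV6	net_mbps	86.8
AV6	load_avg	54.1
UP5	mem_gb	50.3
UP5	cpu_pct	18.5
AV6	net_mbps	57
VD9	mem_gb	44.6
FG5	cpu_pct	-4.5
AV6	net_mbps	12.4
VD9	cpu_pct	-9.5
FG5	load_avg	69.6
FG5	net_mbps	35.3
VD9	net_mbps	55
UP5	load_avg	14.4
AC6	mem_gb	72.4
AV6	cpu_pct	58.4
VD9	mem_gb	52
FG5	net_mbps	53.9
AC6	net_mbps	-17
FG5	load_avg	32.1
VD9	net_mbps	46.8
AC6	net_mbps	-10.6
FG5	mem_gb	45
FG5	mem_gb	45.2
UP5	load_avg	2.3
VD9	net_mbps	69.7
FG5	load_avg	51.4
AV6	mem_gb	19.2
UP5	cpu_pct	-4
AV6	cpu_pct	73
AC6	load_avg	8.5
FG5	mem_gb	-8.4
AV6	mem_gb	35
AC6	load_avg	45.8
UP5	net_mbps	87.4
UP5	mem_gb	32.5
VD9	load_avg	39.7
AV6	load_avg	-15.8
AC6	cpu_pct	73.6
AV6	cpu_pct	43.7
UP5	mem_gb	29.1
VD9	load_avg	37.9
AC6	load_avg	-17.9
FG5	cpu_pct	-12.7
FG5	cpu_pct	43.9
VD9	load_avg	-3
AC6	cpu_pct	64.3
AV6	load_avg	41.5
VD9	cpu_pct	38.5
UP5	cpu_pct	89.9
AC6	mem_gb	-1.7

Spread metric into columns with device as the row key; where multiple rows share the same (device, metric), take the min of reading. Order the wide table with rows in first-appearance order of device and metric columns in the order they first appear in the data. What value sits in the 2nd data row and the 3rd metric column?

32.1

With rows in first-appearance order of device, row 2 is device=FG5. metric columns in first-appearance order: cpu_pct, net_mbps, load_avg, mem_gb; column 3 is load_avg.
Long rows with device=FG5, metric=load_avg: min(69.6, 32.1, 51.4) = 32.1.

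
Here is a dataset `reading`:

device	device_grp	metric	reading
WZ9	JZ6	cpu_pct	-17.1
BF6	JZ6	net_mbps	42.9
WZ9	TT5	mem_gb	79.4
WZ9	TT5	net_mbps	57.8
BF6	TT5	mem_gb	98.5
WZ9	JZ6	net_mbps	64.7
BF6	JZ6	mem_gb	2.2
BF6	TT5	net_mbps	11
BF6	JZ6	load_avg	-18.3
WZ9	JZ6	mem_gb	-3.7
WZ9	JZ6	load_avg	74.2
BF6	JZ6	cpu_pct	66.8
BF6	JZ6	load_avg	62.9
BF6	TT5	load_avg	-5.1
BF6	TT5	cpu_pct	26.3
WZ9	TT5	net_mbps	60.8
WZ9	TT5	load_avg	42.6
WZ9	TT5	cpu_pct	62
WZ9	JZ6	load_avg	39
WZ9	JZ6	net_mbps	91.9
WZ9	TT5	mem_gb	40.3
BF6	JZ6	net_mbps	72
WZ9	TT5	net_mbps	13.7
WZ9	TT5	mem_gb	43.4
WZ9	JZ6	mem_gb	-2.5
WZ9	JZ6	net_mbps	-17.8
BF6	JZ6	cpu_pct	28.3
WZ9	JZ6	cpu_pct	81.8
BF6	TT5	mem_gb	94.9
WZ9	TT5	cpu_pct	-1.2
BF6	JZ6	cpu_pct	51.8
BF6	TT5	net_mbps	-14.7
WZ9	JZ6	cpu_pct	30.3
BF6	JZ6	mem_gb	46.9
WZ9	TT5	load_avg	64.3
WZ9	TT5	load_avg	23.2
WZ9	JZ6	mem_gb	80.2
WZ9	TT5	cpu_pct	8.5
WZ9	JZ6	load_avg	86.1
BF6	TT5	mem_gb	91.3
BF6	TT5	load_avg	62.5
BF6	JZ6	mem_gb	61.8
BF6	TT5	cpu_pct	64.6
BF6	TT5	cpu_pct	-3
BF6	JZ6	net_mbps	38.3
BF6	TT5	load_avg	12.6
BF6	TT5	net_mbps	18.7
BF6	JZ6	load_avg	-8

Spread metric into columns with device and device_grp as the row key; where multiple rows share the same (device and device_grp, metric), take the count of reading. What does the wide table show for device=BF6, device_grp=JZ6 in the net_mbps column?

3

Rows with device=BF6, device_grp=JZ6 and metric=net_mbps: reading values are 42.9, 72, 38.3.
3 rows match — count = 3.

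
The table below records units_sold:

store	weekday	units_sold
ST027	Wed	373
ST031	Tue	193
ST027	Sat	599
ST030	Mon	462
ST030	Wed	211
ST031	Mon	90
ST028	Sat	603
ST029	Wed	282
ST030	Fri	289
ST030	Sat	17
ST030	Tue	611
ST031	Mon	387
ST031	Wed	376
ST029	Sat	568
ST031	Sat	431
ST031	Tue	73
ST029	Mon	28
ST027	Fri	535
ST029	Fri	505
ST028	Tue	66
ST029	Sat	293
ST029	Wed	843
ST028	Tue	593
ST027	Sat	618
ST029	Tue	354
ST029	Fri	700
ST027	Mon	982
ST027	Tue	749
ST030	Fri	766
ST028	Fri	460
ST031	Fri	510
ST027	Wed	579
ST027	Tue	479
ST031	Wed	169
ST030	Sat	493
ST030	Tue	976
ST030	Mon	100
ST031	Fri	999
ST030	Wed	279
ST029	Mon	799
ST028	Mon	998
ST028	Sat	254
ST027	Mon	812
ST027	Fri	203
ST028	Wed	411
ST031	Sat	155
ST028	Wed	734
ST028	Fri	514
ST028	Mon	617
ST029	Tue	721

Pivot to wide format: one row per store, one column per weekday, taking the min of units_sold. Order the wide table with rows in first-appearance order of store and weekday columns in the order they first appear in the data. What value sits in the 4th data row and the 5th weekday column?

460

With rows in first-appearance order of store, row 4 is store=ST028. weekday columns in first-appearance order: Wed, Tue, Sat, Mon, Fri; column 5 is Fri.
Long rows with store=ST028, weekday=Fri: min(460, 514) = 460.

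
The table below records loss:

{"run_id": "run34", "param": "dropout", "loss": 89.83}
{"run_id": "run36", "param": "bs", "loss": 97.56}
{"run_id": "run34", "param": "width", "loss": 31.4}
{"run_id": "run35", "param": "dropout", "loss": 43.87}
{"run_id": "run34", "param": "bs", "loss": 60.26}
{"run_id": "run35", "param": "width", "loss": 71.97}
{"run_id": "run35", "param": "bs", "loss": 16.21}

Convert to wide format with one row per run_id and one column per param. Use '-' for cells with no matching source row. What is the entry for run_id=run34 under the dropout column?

The long row with run_id=run34, param=dropout has loss=89.83.

89.83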